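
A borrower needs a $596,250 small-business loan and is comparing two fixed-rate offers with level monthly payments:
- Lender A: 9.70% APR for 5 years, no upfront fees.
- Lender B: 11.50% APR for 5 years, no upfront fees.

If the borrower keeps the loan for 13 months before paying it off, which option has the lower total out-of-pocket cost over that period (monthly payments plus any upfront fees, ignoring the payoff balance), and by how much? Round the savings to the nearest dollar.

Lender A: at 9.70% the monthly rate is 0.0080833, so the payment is 596,250 × 0.0080833 / (1 − 1.0080833^−60) = $12,580.72.
Lender B: at 11.50% the monthly rate is 0.0095833, so the payment is 596,250 × 0.0095833 / (1 − 1.0095833^−60) = $13,113.09.
Over 13 months: Lender A costs 13 × $12,580.72 = $163,549.36; Lender B costs 13 × $13,113.09 = $170,470.17.
Lender A is cheaper by $170,470.17 − $163,549.36 = $6,920.81.

Lender A by $6,921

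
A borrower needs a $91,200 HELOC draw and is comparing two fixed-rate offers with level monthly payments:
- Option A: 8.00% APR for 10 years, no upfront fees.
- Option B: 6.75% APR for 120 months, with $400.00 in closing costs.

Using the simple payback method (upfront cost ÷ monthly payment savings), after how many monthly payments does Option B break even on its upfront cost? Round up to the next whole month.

7 months

Option A: at 8.00% the monthly rate is 0.0066667, so the payment is 91,200 × 0.0066667 / (1 − 1.0066667^−120) = $1,106.51.
Option B: at 6.75% the monthly rate is 0.0056250, so the payment is 91,200 × 0.0056250 / (1 − 1.0056250^−120) = $1,047.20.
Monthly savings = $1,106.51 − $1,047.20 = $59.31.
Break-even = $400.00 / $59.31 = 6.74 → 7 months.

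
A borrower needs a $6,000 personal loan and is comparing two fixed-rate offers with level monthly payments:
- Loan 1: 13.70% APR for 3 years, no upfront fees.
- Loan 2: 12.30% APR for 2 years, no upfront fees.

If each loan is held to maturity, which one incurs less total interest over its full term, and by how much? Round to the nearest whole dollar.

Loan 1: monthly rate = 13.7%/12 = 0.0114167; payment = 6,000 × 0.0114167 / (1 − (1+0.0114167)^−36) = $204.19.
Total interest on Loan 1 = 36 × $204.19 − $6,000 = $1,350.84.
Loan 2: at 12.30% the monthly rate is 0.0102500, so the payment is 6,000 × 0.0102500 / (1 − 1.0102500^−24) = $283.28.
Total interest on Loan 2 = 24 × $283.28 − $6,000 = $798.72.
Loan 2 is lower by $552.12.

Loan 2 by $552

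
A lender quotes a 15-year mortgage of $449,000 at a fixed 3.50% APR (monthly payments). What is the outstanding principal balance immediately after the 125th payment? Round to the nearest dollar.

With monthly rate i = 3.5%/12 = 0.0029167, the balance after k of n payments is P · [(1+i)^n − (1+i)^k] / [(1+i)^n − 1].
(1+0.0029167)^180 = 1.68916760 and (1+0.0029167)^125 = 1.43915003, so the balance is 449,000 × (1.68916760 − 1.43915003) / (1.68916760 − 1) = $162,889.10.

$162,889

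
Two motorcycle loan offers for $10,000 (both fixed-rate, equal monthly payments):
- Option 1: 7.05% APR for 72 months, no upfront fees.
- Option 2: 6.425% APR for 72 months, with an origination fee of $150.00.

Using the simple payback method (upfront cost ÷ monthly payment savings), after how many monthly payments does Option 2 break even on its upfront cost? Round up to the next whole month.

Option 1: monthly rate = 7.05%/12 = 0.0058750; payment = 10,000 × 0.0058750 / (1 − (1+0.0058750)^−72) = $170.73.
Option 2: at 6.425% the monthly rate is 0.0053542, so the payment is 10,000 × 0.0053542 / (1 − 1.0053542^−72) = $167.74.
Monthly savings = $170.73 − $167.74 = $2.99.
Break-even = $150.00 / $2.99 = 50.17 → 51 months.

51 months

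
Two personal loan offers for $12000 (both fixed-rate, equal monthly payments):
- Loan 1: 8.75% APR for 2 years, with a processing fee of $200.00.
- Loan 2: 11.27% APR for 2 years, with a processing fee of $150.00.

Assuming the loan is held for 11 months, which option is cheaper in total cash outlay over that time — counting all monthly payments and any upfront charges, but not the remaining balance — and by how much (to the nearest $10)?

Loan 1: at 8.75% the monthly rate is 0.0072917, so the payment is 12,000 × 0.0072917 / (1 − 1.0072917^−24) = $546.84.
Loan 2: at 11.27% the monthly rate is 0.0093917, so the payment is 12,000 × 0.0093917 / (1 − 1.0093917^−24) = $560.80.
Over 11 months: Loan 1 costs 11 × $546.84 + $200.00 = $6,215.24; Loan 2 costs 11 × $560.80 + $150.00 = $6,318.80.
Loan 1 is cheaper by $6,318.80 − $6,215.24 = $103.56.

Loan 1 by $100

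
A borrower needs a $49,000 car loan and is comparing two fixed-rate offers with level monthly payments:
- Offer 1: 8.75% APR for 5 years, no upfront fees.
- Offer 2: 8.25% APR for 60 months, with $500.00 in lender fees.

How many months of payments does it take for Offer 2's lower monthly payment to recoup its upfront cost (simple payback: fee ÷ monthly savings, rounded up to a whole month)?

43 months

Offer 1: at 8.75% the monthly rate is 0.0072917, so the payment is 49,000 × 0.0072917 / (1 − 1.0072917^−60) = $1,011.22.
Offer 2: monthly rate = 8.25%/12 = 0.0068750; payment = 49,000 × 0.0068750 / (1 − (1+0.0068750)^−60) = $999.42.
Monthly savings = $1,011.22 − $999.42 = $11.80.
Break-even = $500.00 / $11.80 = 42.37 → 43 months.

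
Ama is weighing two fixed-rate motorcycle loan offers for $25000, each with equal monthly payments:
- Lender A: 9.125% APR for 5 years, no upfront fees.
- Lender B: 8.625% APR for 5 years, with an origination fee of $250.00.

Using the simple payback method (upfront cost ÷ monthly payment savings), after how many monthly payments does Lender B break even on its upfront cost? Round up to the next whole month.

Lender A: monthly rate = 9.125%/12 = 0.0076042; payment = 25,000 × 0.0076042 / (1 − (1+0.0076042)^−60) = $520.48.
Lender B: monthly rate = 8.625%/12 = 0.0071875; payment = 25,000 × 0.0071875 / (1 − (1+0.0071875)^−60) = $514.42.
Monthly savings = $520.48 − $514.42 = $6.06.
Break-even = $250.00 / $6.06 = 41.25 → 42 months.

42 months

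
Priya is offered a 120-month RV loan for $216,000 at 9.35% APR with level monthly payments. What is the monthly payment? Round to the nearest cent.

$2,777.28

At 9.35% the monthly rate is 0.0077917, so the payment is 216,000 × 0.0077917 / (1 − 1.0077917^−120) = $2,777.28.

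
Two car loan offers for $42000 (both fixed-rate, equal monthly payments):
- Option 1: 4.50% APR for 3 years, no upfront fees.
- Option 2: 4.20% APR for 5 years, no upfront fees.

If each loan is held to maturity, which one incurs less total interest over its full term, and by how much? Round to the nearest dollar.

Option 1 by $1,660

Option 1: monthly rate = 4.5%/12 = 0.0037500; payment = 42,000 × 0.0037500 / (1 − (1+0.0037500)^−36) = $1,249.37.
Total interest on Option 1 = 36 × $1,249.37 − $42,000 = $2,977.32.
Option 2: at 4.20% the monthly rate is 0.0035000, so the payment is 42,000 × 0.0035000 / (1 − 1.0035000^−60) = $777.29.
Total interest on Option 2 = 60 × $777.29 − $42,000 = $4,637.40.
Option 1 is lower by $1,660.08.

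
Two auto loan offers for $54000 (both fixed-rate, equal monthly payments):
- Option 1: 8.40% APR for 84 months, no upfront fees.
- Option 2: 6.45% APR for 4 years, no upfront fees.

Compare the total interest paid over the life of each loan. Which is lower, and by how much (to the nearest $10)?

Option 2 by $10,200

Option 1: at 8.40% the monthly rate is 0.0070000, so the payment is 54,000 × 0.0070000 / (1 − 1.0070000^−84) = $852.46.
Total interest on Option 1 = 84 × $852.46 − $54,000 = $17,606.64.
Option 2: monthly rate = 6.45%/12 = 0.0053750; payment = 54,000 × 0.0053750 / (1 − (1+0.0053750)^−48) = $1,279.36.
Total interest on Option 2 = 48 × $1,279.36 − $54,000 = $7,409.28.
Option 2 is lower by $10,197.36.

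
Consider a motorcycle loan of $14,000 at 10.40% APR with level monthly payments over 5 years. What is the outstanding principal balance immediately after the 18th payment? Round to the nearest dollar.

$10,531

With monthly rate i = 10.4%/12 = 0.0086667, the balance after k of n payments is P · [(1+i)^n − (1+i)^k] / [(1+i)^n − 1].
(1+0.0086667)^60 = 1.67826346 and (1+0.0086667)^18 = 1.16804088, so the balance is 14,000 × (1.67826346 − 1.16804088) / (1.67826346 − 1) = $10,531.48.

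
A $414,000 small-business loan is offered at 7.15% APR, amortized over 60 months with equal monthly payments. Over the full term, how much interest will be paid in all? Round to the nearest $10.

Monthly rate = 7.15%/12 = 0.0059583; payment = 414,000 × 0.0059583 / (1 − (1+0.0059583)^−60) = $8,227.03.
Total paid = 60 × $8,227.03 = $493,621.80; interest = $493,621.80 − $414,000 = $79,621.80.

$79,620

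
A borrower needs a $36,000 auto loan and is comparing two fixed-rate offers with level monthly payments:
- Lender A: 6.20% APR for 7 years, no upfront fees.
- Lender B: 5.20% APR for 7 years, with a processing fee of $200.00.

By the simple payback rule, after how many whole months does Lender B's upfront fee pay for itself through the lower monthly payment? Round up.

Lender A: at 6.20% the monthly rate is 0.0051667, so the payment is 36,000 × 0.0051667 / (1 − 1.0051667^−84) = $529.37.
Lender B: at 5.20% the monthly rate is 0.0043333, so the payment is 36,000 × 0.0043333 / (1 − 1.0043333^−84) = $512.21.
Monthly savings = $529.37 − $512.21 = $17.16.
Break-even = $200.00 / $17.16 = 11.66 → 12 months.

12 months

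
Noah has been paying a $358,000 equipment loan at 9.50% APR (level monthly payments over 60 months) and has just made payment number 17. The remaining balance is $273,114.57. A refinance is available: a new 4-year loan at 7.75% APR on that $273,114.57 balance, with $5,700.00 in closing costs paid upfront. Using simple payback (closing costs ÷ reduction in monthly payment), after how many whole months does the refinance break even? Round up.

Current payment = 358,000 × 9.5%/12 / (1 − (1+0.0079167)^−60) = $7,518.67.
Refinanced payment = 273,114.57 × 0.0064583 / (1 − (1+0.0064583)^−48) = $6,635.52.
Monthly savings = $7,518.67 − $6,635.52 = $883.15.
Break-even = $5,700.00 / $883.15 = 6.45 → 7 months.

7 months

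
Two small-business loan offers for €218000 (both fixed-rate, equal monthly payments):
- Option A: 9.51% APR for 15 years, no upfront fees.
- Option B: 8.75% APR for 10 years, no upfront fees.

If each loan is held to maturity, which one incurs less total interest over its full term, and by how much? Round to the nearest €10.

Option B by €82,140

Option A: monthly rate = 9.51%/12 = 0.0079250; payment = 218,000 × 0.0079250 / (1 − (1+0.0079250)^−180) = €2,277.73.
Total interest on Option A = 180 × €2,277.73 − €218,000 = €191,991.40.
Option B: monthly rate = 8.75%/12 = 0.0072917; payment = 218,000 × 0.0072917 / (1 − (1+0.0072917)^−120) = €2,732.12.
Total interest on Option B = 120 × €2,732.12 − €218,000 = €109,854.40.
Option B is lower by €82,137.00.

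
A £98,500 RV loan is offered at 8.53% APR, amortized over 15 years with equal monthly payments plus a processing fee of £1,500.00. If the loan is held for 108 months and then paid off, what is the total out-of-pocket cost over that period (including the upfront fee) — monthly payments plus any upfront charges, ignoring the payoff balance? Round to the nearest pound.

At 8.53% the monthly rate is 0.0071083, so the payment is 98,500 × 0.0071083 / (1 − 1.0071083^−180) = £971.70.
Total outlay = 108 × £971.70 + £1,500.00 = £106,443.60.

£106,444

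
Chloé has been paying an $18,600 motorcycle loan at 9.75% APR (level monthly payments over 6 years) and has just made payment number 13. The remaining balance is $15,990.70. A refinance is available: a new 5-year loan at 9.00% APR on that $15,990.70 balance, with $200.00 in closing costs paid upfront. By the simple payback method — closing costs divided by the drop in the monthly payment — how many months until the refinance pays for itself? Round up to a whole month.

20 months

Current payment = 18,600 × 9.75%/12 / (1 − (1+0.0081250)^−72) = $342.24.
Refinanced payment = 15,990.70 × 0.0075000 / (1 − (1+0.0075000)^−60) = $331.94.
Monthly savings = $342.24 − $331.94 = $10.30.
Break-even = $200.00 / $10.30 = 19.42 → 20 months.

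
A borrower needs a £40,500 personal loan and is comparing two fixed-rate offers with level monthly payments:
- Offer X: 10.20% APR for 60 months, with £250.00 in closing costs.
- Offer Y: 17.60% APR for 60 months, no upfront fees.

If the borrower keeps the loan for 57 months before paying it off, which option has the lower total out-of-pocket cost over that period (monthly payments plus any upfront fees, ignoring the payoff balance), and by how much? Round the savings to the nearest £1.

Offer X: at 10.20% the monthly rate is 0.0085000, so the payment is 40,500 × 0.0085000 / (1 − 1.0085000^−60) = £864.50.
Offer Y: monthly rate = 17.6%/12 = 0.0146667; payment = 40,500 × 0.0146667 / (1 − (1+0.0146667)^−60) = £1,019.64.
Over 57 months: Offer X costs 57 × £864.50 + £250.00 = £49,526.50; Offer Y costs 57 × £1,019.64 = £58,119.48.
Offer X is cheaper by £58,119.48 − £49,526.50 = £8,592.98.

Offer X by £8,593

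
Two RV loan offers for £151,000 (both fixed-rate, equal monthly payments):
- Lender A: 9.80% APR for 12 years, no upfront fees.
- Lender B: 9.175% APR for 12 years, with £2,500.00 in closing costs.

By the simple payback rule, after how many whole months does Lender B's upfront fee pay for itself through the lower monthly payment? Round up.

47 months

Lender A: monthly rate = 9.8%/12 = 0.0081667; payment = 151,000 × 0.0081667 / (1 − (1+0.0081667)^−144) = £1,787.17.
Lender B: at 9.175% the monthly rate is 0.0076458, so the payment is 151,000 × 0.0076458 / (1 − 1.0076458^−144) = £1,733.34.
Monthly savings = £1,787.17 − £1,733.34 = £53.83.
Break-even = £2,500.00 / £53.83 = 46.44 → 47 months.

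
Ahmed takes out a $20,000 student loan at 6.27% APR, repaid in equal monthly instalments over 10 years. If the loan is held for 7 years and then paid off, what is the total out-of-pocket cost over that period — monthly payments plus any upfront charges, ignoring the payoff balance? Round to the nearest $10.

$18,880

Monthly rate = 6.27%/12 = 0.0052250; payment = 20,000 × 0.0052250 / (1 − (1+0.0052250)^−120) = $224.76.
Total outlay = 84 × $224.76 = $18,879.84.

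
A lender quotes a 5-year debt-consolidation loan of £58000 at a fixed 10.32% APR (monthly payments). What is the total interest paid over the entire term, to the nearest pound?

Monthly rate = 10.32%/12 = 0.0086000; payment = 58,000 × 0.0086000 / (1 − (1+0.0086000)^−60) = £1,241.48.
Total paid = 60 × £1,241.48 = £74,488.80; interest = £74,488.80 − £58,000 = £16,488.80.

£16,489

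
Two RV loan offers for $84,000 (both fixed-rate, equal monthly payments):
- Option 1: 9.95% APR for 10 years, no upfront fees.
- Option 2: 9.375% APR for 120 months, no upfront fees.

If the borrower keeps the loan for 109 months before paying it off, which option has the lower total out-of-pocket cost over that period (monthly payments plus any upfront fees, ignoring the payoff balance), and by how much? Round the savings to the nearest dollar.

Option 2 by $2,893

Option 1: monthly rate = 9.95%/12 = 0.0082917; payment = 84,000 × 0.0082917 / (1 − (1+0.0082917)^−120) = $1,107.74.
Option 2: monthly rate = 9.375%/12 = 0.0078125; payment = 84,000 × 0.0078125 / (1 − (1+0.0078125)^−120) = $1,081.20.
Over 109 months: Option 1 costs 109 × $1,107.74 = $120,743.66; Option 2 costs 109 × $1,081.20 = $117,850.80.
Option 2 is cheaper by $120,743.66 − $117,850.80 = $2,892.86.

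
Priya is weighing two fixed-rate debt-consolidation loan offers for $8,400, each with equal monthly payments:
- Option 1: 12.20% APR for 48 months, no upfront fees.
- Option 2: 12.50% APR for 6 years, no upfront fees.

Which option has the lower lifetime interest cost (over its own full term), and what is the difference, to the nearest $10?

Option 1 by $1,320

Option 1: monthly rate = 12.2%/12 = 0.0101667; payment = 8,400 × 0.0101667 / (1 − (1+0.0101667)^−48) = $222.03.
Total interest on Option 1 = 48 × $222.03 − $8,400 = $2,257.44.
Option 2: at 12.50% the monthly rate is 0.0104167, so the payment is 8,400 × 0.0104167 / (1 − 1.0104167^−72) = $166.41.
Total interest on Option 2 = 72 × $166.41 − $8,400 = $3,581.52.
Option 1 is lower by $1,324.08.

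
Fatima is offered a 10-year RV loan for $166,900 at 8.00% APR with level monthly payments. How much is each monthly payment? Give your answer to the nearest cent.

$2,024.96

At 8.00% the monthly rate is 0.0066667, so the payment is 166,900 × 0.0066667 / (1 − 1.0066667^−120) = $2,024.96.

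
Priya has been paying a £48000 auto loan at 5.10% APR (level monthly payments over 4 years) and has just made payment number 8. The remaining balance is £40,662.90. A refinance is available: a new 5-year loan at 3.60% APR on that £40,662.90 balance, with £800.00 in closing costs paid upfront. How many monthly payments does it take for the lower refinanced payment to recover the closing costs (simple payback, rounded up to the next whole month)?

3 months

Current payment = 48,000 × 5.1%/12 / (1 − (1+0.0042500)^−48) = £1,107.58.
Refinanced payment = 40,662.90 × 0.0030000 / (1 − (1+0.0030000)^−60) = £741.55.
Monthly savings = £1,107.58 − £741.55 = £366.03.
Break-even = £800.00 / £366.03 = 2.19 → 3 months.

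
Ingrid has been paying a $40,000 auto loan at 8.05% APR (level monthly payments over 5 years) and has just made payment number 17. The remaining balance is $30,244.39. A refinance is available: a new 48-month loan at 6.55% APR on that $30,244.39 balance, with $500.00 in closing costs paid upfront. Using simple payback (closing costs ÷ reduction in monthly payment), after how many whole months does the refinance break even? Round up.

6 months

Current payment = 40,000 × 8.05%/12 / (1 − (1+0.0067083)^−60) = $812.01.
Refinanced payment = 30,244.39 × 0.0054583 / (1 − (1+0.0054583)^−48) = $717.94.
Monthly savings = $812.01 − $717.94 = $94.07.
Break-even = $500.00 / $94.07 = 5.32 → 6 months.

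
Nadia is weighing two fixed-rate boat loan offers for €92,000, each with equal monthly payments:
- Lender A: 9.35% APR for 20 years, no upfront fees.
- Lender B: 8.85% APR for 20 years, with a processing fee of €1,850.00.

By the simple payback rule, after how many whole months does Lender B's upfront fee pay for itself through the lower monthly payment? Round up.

63 months

Lender A: at 9.35% the monthly rate is 0.0077917, so the payment is 92,000 × 0.0077917 / (1 − 1.0077917^−240) = €848.57.
Lender B: at 8.85% the monthly rate is 0.0073750, so the payment is 92,000 × 0.0073750 / (1 − 1.0073750^−240) = €818.89.
Monthly savings = €848.57 − €818.89 = €29.68.
Break-even = €1,850.00 / €29.68 = 62.33 → 63 months.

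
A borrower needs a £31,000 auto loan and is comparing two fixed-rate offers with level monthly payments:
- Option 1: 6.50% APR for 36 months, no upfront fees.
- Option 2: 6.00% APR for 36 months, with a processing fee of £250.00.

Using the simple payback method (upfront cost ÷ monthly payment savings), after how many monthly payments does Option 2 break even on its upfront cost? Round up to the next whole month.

36 months

Option 1: at 6.50% the monthly rate is 0.0054167, so the payment is 31,000 × 0.0054167 / (1 − 1.0054167^−36) = £950.12.
Option 2: at 6.00% the monthly rate is 0.0050000, so the payment is 31,000 × 0.0050000 / (1 − 1.0050000^−36) = £943.08.
Monthly savings = £950.12 − £943.08 = £7.04.
Break-even = £250.00 / £7.04 = 35.51 → 36 months.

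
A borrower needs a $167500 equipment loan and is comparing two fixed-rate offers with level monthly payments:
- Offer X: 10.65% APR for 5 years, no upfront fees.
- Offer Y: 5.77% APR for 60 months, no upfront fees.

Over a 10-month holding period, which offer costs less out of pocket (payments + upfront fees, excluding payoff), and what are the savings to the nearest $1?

Offer X: at 10.65% the monthly rate is 0.0088750, so the payment is 167,500 × 0.0088750 / (1 − 1.0088750^−60) = $3,612.69.
Offer Y: at 5.77% the monthly rate is 0.0048083, so the payment is 167,500 × 0.0048083 / (1 − 1.0048083^−60) = $3,220.36.
Over 10 months: Offer X costs 10 × $3,612.69 = $36,126.90; Offer Y costs 10 × $3,220.36 = $32,203.60.
Offer Y is cheaper by $36,126.90 − $32,203.60 = $3,923.30.

Offer Y by $3,923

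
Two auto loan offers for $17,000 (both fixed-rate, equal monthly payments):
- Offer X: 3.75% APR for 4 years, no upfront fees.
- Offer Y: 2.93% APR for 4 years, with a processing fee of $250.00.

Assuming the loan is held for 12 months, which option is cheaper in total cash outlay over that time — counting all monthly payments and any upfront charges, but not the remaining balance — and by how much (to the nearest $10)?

Offer X: monthly rate = 3.75%/12 = 0.0031250; payment = 17,000 × 0.0031250 / (1 − (1+0.0031250)^−48) = $381.95.
Offer Y: at 2.93% the monthly rate is 0.0024417, so the payment is 17,000 × 0.0024417 / (1 − 1.0024417^−48) = $375.76.
Over 12 months: Offer X costs 12 × $381.95 = $4,583.40; Offer Y costs 12 × $375.76 + $250.00 = $4,759.12.
Offer X is cheaper by $4,759.12 − $4,583.40 = $175.72.

Offer X by $180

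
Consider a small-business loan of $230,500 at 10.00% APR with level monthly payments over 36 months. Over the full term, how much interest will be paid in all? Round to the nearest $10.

Monthly rate = 10%/12 = 0.0083333; payment = 230,500 × 0.0083333 / (1 − (1+0.0083333)^−36) = $7,437.59.
Total paid = 36 × $7,437.59 = $267,753.24; interest = $267,753.24 − $230,500 = $37,253.24.

$37,250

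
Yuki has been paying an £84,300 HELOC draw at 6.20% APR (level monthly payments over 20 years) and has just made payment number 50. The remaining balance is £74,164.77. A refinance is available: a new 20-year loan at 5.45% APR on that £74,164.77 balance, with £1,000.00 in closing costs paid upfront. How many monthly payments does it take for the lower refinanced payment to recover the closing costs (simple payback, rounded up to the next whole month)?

Current payment = 84,300 × 6.2%/12 / (1 − (1+0.0051667)^−240) = £613.72.
Refinanced payment = 74,164.77 × 0.0045417 / (1 − (1+0.0045417)^−240) = £508.08.
Monthly savings = £613.72 − £508.08 = £105.64.
Break-even = £1,000.00 / £105.64 = 9.47 → 10 months.

10 months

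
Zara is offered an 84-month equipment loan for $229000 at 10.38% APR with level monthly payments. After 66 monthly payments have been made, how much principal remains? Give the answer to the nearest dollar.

With monthly rate i = 10.38%/12 = 0.0086500, the balance after k of n payments is P · [(1+i)^n − (1+i)^k] / [(1+i)^n − 1].
(1+0.0086500)^84 = 2.06158573 and (1+0.0086500)^66 = 1.76551954, so the balance is 229,000 × (2.06158573 − 1.76551954) / (2.06158573 − 1) = $63,865.93.

$63,866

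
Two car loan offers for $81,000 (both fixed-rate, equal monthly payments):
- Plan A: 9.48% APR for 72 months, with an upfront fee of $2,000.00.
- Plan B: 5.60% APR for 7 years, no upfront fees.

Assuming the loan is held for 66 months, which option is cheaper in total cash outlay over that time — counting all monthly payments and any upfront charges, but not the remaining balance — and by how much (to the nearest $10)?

Plan B by $22,570

Plan A: monthly rate = 9.48%/12 = 0.0079000; payment = 81,000 × 0.0079000 / (1 − (1+0.0079000)^−72) = $1,479.44.
Plan B: monthly rate = 5.6%/12 = 0.0046667; payment = 81,000 × 0.0046667 / (1 − (1+0.0046667)^−84) = $1,167.82.
Over 66 months: Plan A costs 66 × $1,479.44 + $2,000.00 = $99,643.04; Plan B costs 66 × $1,167.82 = $77,076.12.
Plan B is cheaper by $99,643.04 − $77,076.12 = $22,566.92.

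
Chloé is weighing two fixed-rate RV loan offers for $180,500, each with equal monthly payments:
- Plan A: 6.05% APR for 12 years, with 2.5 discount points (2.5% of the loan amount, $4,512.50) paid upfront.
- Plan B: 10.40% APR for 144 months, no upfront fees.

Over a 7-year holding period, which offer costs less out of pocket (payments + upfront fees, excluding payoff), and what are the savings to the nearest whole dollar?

Plan A by $31,855

Plan A: at 6.05% the monthly rate is 0.0050417, so the payment is 180,500 × 0.0050417 / (1 − 1.0050417^−144) = $1,766.08.
Plan B: at 10.40% the monthly rate is 0.0086667, so the payment is 180,500 × 0.0086667 / (1 − 1.0086667^−144) = $2,199.03.
Over 84 months: Plan A costs 84 × $1,766.08 + $4,512.50 = $152,863.22; Plan B costs 84 × $2,199.03 = $184,718.52.
Plan A is cheaper by $184,718.52 − $152,863.22 = $31,855.30.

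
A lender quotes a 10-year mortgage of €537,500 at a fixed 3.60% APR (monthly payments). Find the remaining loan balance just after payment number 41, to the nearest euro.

€375,120

With monthly rate i = 3.6%/12 = 0.0030000, the balance after k of n payments is P · [(1+i)^n − (1+i)^k] / [(1+i)^n − 1].
(1+0.0030000)^120 = 1.43255717 and (1+0.0030000)^41 = 1.13067621, so the balance is 537,500 × (1.43255717 − 1.13067621) / (1.43255717 − 1) = €375,120.40.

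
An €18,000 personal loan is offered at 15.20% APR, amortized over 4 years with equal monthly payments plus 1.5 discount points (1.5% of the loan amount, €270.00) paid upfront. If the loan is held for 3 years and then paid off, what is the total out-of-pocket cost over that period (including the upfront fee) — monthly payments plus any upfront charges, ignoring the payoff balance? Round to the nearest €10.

At 15.20% the monthly rate is 0.0126667, so the payment is 18,000 × 0.0126667 / (1 − 1.0126667^−48) = €502.78.
Total outlay = 36 × €502.78 + €270.00 = €18,370.08.

€18,370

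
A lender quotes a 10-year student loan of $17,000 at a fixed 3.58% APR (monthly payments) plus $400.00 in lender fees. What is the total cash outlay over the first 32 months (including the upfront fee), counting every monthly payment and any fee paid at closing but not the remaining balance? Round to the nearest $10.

At 3.58% the monthly rate is 0.0029833, so the payment is 17,000 × 0.0029833 / (1 − 1.0029833^−120) = $168.74.
Total outlay = 32 × $168.74 + $400.00 = $5,799.68.

$5,800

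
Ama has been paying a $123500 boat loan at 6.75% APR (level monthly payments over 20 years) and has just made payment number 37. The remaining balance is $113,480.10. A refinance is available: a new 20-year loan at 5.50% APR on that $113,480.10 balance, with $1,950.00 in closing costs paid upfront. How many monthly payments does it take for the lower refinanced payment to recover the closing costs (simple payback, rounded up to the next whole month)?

Current payment = 123,500 × 6.75%/12 / (1 − (1+0.0056250)^−240) = $939.05.
Refinanced payment = 113,480.10 × 0.0045833 / (1 − (1+0.0045833)^−240) = $780.62.
Monthly savings = $939.05 − $780.62 = $158.43.
Break-even = $1,950.00 / $158.43 = 12.31 → 13 months.

13 months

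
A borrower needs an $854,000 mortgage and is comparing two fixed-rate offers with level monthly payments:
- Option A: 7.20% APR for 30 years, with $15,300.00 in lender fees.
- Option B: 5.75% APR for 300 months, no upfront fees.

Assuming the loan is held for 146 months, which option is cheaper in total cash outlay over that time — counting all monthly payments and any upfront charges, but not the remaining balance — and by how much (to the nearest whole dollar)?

Option A: at 7.20% the monthly rate is 0.0060000, so the payment is 854,000 × 0.0060000 / (1 − 1.0060000^−360) = $5,796.85.
Option B: monthly rate = 5.75%/12 = 0.0047917; payment = 854,000 × 0.0047917 / (1 − (1+0.0047917)^−300) = $5,372.57.
Over 146 months: Option A costs 146 × $5,796.85 + $15,300.00 = $861,640.10; Option B costs 146 × $5,372.57 = $784,395.22.
Option B is cheaper by $861,640.10 − $784,395.22 = $77,244.88.

Option B by $77,245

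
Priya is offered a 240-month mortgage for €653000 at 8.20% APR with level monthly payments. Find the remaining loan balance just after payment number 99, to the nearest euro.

With monthly rate i = 8.2%/12 = 0.0068333, the balance after k of n payments is P · [(1+i)^n − (1+i)^k] / [(1+i)^n − 1].
(1+0.0068333)^240 = 5.12649435 and (1+0.0068333)^99 = 1.96246061, so the balance is 653,000 × (5.12649435 − 1.96246061) / (5.12649435 − 1) = €500,694.74.

€500,695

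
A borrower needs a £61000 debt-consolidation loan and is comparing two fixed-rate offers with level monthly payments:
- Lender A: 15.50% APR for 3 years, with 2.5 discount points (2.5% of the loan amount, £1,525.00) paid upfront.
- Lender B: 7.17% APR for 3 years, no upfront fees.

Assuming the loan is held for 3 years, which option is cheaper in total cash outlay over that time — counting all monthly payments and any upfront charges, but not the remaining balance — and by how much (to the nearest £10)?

Lender B by £10,210

Lender A: at 15.50% the monthly rate is 0.0129167, so the payment is 61,000 × 0.0129167 / (1 − 1.0129167^−36) = £2,129.55.
Lender B: monthly rate = 7.17%/12 = 0.0059750; payment = 61,000 × 0.0059750 / (1 − (1+0.0059750)^−36) = £1,888.25.
Over 36 months: Lender A costs 36 × £2,129.55 + £1,525.00 = £78,188.80; Lender B costs 36 × £1,888.25 = £67,977.00.
Lender B is cheaper by £78,188.80 − £67,977.00 = £10,211.80.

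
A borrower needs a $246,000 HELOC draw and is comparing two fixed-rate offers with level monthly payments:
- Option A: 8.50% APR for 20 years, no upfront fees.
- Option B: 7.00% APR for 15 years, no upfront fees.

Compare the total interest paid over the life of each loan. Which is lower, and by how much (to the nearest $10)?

Option A: monthly rate = 8.5%/12 = 0.0070833; payment = 246,000 × 0.0070833 / (1 − (1+0.0070833)^−240) = $2,134.85.
Total interest on Option A = 240 × $2,134.85 − $246,000 = $266,364.00.
Option B: at 7.00% the monthly rate is 0.0058333, so the payment is 246,000 × 0.0058333 / (1 − 1.0058333^−180) = $2,211.12.
Total interest on Option B = 180 × $2,211.12 − $246,000 = $152,001.60.
Option B is lower by $114,362.40.

Option B by $114,360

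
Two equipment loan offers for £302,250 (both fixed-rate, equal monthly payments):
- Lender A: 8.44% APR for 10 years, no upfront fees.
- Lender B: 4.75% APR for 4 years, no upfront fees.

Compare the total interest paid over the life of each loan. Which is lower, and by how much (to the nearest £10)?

Lender A: monthly rate = 8.44%/12 = 0.0070333; payment = 302,250 × 0.0070333 / (1 − (1+0.0070333)^−120) = £3,737.78.
Total interest on Lender A = 120 × £3,737.78 − £302,250 = £146,283.60.
Lender B: at 4.75% the monthly rate is 0.0039583, so the payment is 302,250 × 0.0039583 / (1 − 1.0039583^−48) = £6,926.43.
Total interest on Lender B = 48 × £6,926.43 − £302,250 = £30,218.64.
Lender B is lower by £116,064.96.

Lender B by £116,060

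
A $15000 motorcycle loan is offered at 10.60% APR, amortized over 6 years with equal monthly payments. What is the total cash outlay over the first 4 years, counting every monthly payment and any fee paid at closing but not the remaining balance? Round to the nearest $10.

$13,560

At 10.60% the monthly rate is 0.0088333, so the payment is 15,000 × 0.0088333 / (1 − 1.0088333^−72) = $282.45.
Total outlay = 48 × $282.45 = $13,557.60.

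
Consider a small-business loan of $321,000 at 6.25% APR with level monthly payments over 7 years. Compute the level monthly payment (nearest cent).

Monthly rate = 6.25%/12 = 0.0052083; payment = 321,000 × 0.0052083 / (1 − (1+0.0052083)^−84) = $4,727.91.

$4,727.91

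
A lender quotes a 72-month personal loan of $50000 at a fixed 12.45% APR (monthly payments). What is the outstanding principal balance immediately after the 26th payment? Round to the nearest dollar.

With monthly rate i = 12.45%/12 = 0.0103750, the balance after k of n payments is P · [(1+i)^n − (1+i)^k] / [(1+i)^n − 1].
(1+0.0103750)^72 = 2.10255134 and (1+0.0103750)^26 = 1.30781823, so the balance is 50,000 × (2.10255134 − 1.30781823) / (2.10255134 − 1) = $36,040.64.

$36,041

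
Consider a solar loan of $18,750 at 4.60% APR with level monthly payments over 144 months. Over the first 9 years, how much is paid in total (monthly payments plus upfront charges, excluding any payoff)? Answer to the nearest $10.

At 4.60% the monthly rate is 0.0038333, so the payment is 18,750 × 0.0038333 / (1 − 1.0038333^−144) = $169.68.
Total outlay = 108 × $169.68 = $18,325.44.

$18,330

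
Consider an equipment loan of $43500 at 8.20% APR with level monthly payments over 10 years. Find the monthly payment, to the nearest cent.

$532.38

At 8.20% the monthly rate is 0.0068333, so the payment is 43,500 × 0.0068333 / (1 − 1.0068333^−120) = $532.38.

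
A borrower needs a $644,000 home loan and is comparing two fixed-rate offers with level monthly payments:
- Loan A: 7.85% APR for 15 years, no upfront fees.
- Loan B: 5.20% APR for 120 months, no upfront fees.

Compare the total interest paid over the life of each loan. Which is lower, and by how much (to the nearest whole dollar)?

Loan A: monthly rate = 7.85%/12 = 0.0065417; payment = 644,000 × 0.0065417 / (1 − (1+0.0065417)^−180) = $6,098.76.
Total interest on Loan A = 180 × $6,098.76 − $644,000 = $453,776.80.
Loan B: at 5.20% the monthly rate is 0.0043333, so the payment is 644,000 × 0.0043333 / (1 − 1.0043333^−120) = $6,893.75.
Total interest on Loan B = 120 × $6,893.75 − $644,000 = $183,250.00.
Loan B is lower by $270,526.80.

Loan B by $270,527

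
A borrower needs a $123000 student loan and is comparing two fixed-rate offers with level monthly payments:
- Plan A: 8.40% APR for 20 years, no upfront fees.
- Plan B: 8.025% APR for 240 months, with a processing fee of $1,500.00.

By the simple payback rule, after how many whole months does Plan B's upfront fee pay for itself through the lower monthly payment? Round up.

Plan A: monthly rate = 8.4%/12 = 0.0070000; payment = 123,000 × 0.0070000 / (1 − (1+0.0070000)^−240) = $1,059.65.
Plan B: at 8.025% the monthly rate is 0.0066875, so the payment is 123,000 × 0.0066875 / (1 − 1.0066875^−240) = $1,030.74.
Monthly savings = $1,059.65 − $1,030.74 = $28.91.
Break-even = $1,500.00 / $28.91 = 51.89 → 52 months.

52 months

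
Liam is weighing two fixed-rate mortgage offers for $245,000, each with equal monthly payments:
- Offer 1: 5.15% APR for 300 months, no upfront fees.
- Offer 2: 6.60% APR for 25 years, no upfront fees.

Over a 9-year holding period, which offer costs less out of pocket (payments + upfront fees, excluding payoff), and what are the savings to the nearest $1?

Offer 1 by $23,313

Offer 1: at 5.15% the monthly rate is 0.0042917, so the payment is 245,000 × 0.0042917 / (1 − 1.0042917^−300) = $1,453.74.
Offer 2: monthly rate = 6.6%/12 = 0.0055000; payment = 245,000 × 0.0055000 / (1 − (1+0.0055000)^−300) = $1,669.60.
Over 108 months: Offer 1 costs 108 × $1,453.74 = $157,003.92; Offer 2 costs 108 × $1,669.60 = $180,316.80.
Offer 1 is cheaper by $180,316.80 − $157,003.92 = $23,312.88.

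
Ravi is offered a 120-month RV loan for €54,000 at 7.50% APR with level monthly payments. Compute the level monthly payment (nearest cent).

€640.99

At 7.50% the monthly rate is 0.0062500, so the payment is 54,000 × 0.0062500 / (1 − 1.0062500^−120) = €640.99.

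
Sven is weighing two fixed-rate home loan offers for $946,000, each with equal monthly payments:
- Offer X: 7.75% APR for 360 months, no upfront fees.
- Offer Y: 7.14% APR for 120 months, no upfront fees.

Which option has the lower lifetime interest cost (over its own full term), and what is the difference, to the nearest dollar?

Offer X: at 7.75% the monthly rate is 0.0064583, so the payment is 946,000 × 0.0064583 / (1 − 1.0064583^−360) = $6,777.26.
Total interest on Offer X = 360 × $6,777.26 − $946,000 = $1,493,813.60.
Offer Y: monthly rate = 7.14%/12 = 0.0059500; payment = 946,000 × 0.0059500 / (1 − (1+0.0059500)^−120) = $11,052.24.
Total interest on Offer Y = 120 × $11,052.24 − $946,000 = $380,268.80.
Offer Y is lower by $1,113,544.80.

Offer Y by $1,113,545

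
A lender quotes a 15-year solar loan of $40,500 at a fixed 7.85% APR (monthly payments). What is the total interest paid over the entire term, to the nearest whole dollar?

Monthly rate = 7.85%/12 = 0.0065417; payment = 40,500 × 0.0065417 / (1 − (1+0.0065417)^−180) = $383.54.
Total paid = 180 × $383.54 = $69,037.20; interest = $69,037.20 − $40,500 = $28,537.20.

$28,537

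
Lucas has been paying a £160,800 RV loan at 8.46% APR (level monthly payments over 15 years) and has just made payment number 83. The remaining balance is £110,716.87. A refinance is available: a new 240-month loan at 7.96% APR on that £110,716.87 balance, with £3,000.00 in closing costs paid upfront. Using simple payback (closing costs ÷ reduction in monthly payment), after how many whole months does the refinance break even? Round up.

5 months

Current payment = 160,800 × 8.46%/12 / (1 − (1+0.0070500)^−180) = £1,579.69.
Refinanced payment = 110,716.87 × 0.0066333 / (1 − (1+0.0066333)^−240) = £923.33.
Monthly savings = £1,579.69 − £923.33 = £656.36.
Break-even = £3,000.00 / £656.36 = 4.57 → 5 months.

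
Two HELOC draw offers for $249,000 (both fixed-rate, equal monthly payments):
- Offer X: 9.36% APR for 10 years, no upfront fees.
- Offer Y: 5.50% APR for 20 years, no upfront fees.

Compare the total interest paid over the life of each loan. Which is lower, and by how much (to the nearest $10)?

Offer X: monthly rate = 9.36%/12 = 0.0078000; payment = 249,000 × 0.0078000 / (1 − (1+0.0078000)^−120) = $3,202.94.
Total interest on Offer X = 120 × $3,202.94 − $249,000 = $135,352.80.
Offer Y: monthly rate = 5.5%/12 = 0.0045833; payment = 249,000 × 0.0045833 / (1 − (1+0.0045833)^−240) = $1,712.84.
Total interest on Offer Y = 240 × $1,712.84 − $249,000 = $162,081.60.
Offer X is lower by $26,728.80.

Offer X by $26,730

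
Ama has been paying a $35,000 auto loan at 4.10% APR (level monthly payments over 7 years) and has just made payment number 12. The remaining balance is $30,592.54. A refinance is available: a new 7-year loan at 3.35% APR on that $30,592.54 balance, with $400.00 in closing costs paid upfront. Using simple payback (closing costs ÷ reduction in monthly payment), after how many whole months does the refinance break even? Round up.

6 months

Current payment = 35,000 × 4.1%/12 / (1 − (1+0.0034167)^−84) = $480.02.
Refinanced payment = 30,592.54 × 0.0027917 / (1 − (1+0.0027917)^−84) = $409.07.
Monthly savings = $480.02 − $409.07 = $70.95.
Break-even = $400.00 / $70.95 = 5.64 → 6 months.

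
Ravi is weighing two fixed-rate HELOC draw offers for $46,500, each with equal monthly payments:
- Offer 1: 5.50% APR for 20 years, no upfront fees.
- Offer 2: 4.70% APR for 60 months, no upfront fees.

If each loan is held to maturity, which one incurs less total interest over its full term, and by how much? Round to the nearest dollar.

Offer 1: monthly rate = 5.5%/12 = 0.0045833; payment = 46,500 × 0.0045833 / (1 − (1+0.0045833)^−240) = $319.87.
Total interest on Offer 1 = 240 × $319.87 − $46,500 = $30,268.80.
Offer 2: monthly rate = 4.7%/12 = 0.0039167; payment = 46,500 × 0.0039167 / (1 − (1+0.0039167)^−60) = $871.14.
Total interest on Offer 2 = 60 × $871.14 − $46,500 = $5,768.40.
Offer 2 is lower by $24,500.40.

Offer 2 by $24,500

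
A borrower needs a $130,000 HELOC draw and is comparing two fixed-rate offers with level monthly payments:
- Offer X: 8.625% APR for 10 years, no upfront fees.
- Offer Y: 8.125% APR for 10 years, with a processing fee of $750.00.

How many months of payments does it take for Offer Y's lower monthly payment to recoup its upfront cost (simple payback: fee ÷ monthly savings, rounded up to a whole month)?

22 months

Offer X: monthly rate = 8.625%/12 = 0.0071875; payment = 130,000 × 0.0071875 / (1 − (1+0.0071875)^−120) = $1,620.52.
Offer Y: at 8.125% the monthly rate is 0.0067708, so the payment is 130,000 × 0.0067708 / (1 − 1.0067708^−120) = $1,585.86.
Monthly savings = $1,620.52 − $1,585.86 = $34.66.
Break-even = $750.00 / $34.66 = 21.64 → 22 months.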